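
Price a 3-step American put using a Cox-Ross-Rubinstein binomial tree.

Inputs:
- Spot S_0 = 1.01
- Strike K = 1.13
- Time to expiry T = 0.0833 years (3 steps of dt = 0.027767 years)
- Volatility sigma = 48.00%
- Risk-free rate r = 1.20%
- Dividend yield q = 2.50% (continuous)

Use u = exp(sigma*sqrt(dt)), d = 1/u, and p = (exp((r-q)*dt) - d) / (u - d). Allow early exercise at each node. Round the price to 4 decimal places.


dt = T/N = 0.027767
u = exp(sigma*sqrt(dt)) = 1.083270; d = 1/u = 0.923131
p = (exp((r-q)*dt) - d) / (u - d) = 0.477761
Discount per step: exp(-r*dt) = 0.999667
Stock lattice S(k, i) with i counting down-moves:
  k=0: S(0,0) = 1.0100
  k=1: S(1,0) = 1.0941; S(1,1) = 0.9324
  k=2: S(2,0) = 1.1852; S(2,1) = 1.0100; S(2,2) = 0.8607
  k=3: S(3,0) = 1.2839; S(3,1) = 1.0941; S(3,2) = 0.9324; S(3,3) = 0.7945
Terminal payoffs V(N, i) = max(K - S_T, 0):
  V(3,0) = 0.000000; V(3,1) = 0.035898; V(3,2) = 0.197638; V(3,3) = 0.335468
Backward induction: V(k, i) = exp(-r*dt) * [p * V(k+1, i) + (1-p) * V(k+1, i+1)]; then take max(V_cont, immediate exercise) for American.
  V(2,0) = exp(-r*dt) * [p*0.000000 + (1-p)*0.035898] = 0.018741; exercise = 0.000000; V(2,0) = max -> 0.018741
  V(2,1) = exp(-r*dt) * [p*0.035898 + (1-p)*0.197638] = 0.120324; exercise = 0.120000; V(2,1) = max -> 0.120324
  V(2,2) = exp(-r*dt) * [p*0.197638 + (1-p)*0.335468] = 0.269528; exercise = 0.269307; V(2,2) = max -> 0.269528
  V(1,0) = exp(-r*dt) * [p*0.018741 + (1-p)*0.120324] = 0.071768; exercise = 0.035898; V(1,0) = max -> 0.071768
  V(1,1) = exp(-r*dt) * [p*0.120324 + (1-p)*0.269528] = 0.198178; exercise = 0.197638; V(1,1) = max -> 0.198178
  V(0,0) = exp(-r*dt) * [p*0.071768 + (1-p)*0.198178] = 0.137738; exercise = 0.120000; V(0,0) = max -> 0.137738

Answer: Price = V(0,0) = 0.1377


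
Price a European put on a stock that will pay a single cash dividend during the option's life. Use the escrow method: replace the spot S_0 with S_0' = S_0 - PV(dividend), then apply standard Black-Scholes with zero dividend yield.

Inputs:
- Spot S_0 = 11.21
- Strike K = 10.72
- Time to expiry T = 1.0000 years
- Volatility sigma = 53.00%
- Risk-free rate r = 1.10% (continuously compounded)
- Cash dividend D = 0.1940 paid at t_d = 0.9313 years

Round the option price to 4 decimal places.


PV(D) = D * exp(-r * t_d) = 0.1940 * 0.98980799 = 0.19202275
S_0' = S_0 - PV(D) = 11.2100 - 0.19202275 = 11.01797725
d1 = (ln(S_0'/K) + (r + sigma^2/2)*T) / (sigma*sqrt(T)) = 0.33748505
d2 = d1 - sigma*sqrt(T) = -0.19251495
exp(-rT) = 0.98906028
N(-d1) = 0.36787564; N(-d2) = 0.57633057
P = K * exp(-rT) * N(-d2) - S_0' * N(-d1) = 10.7200 * 0.98906028 * 0.57633057 - 11.01797725 * 0.36787564 = 2.0574

Answer: Price = 2.0574


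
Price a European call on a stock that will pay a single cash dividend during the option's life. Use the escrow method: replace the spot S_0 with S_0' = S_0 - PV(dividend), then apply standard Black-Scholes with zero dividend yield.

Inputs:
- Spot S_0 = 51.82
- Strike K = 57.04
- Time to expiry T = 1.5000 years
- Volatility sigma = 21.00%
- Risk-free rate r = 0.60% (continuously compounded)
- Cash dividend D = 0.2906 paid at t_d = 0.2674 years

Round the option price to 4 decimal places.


Answer: Price = 3.3812

Derivation:
PV(D) = D * exp(-r * t_d) = 0.2906 * 0.99839689 = 0.29013414
S_0' = S_0 - PV(D) = 51.8200 - 0.29013414 = 51.52986586
d1 = (ln(S_0'/K) + (r + sigma^2/2)*T) / (sigma*sqrt(T)) = -0.23140375
d2 = d1 - sigma*sqrt(T) = -0.48860017
exp(-rT) = 0.99104038
N(d1) = 0.40850058; N(d2) = 0.31256240
C = S_0' * N(d1) - K * exp(-rT) * N(d2) = 51.52986586 * 0.40850058 - 57.0400 * 0.99104038 * 0.31256240 = 3.3812


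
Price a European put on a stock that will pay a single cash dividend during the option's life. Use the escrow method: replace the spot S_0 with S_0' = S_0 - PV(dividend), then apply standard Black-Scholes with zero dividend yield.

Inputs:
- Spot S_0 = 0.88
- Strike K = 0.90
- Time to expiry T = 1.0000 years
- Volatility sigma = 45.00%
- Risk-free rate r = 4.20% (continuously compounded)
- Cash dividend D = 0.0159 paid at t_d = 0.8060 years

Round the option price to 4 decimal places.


PV(D) = D * exp(-r * t_d) = 0.0159 * 0.96671457 = 0.01537076
S_0' = S_0 - PV(D) = 0.8800 - 0.01537076 = 0.86462924
d1 = (ln(S_0'/K) + (r + sigma^2/2)*T) / (sigma*sqrt(T)) = 0.22923561
d2 = d1 - sigma*sqrt(T) = -0.22076439
exp(-rT) = 0.95886978
N(-d1) = 0.40934290; N(-d2) = 0.58736205
P = K * exp(-rT) * N(-d2) - S_0' * N(-d1) = 0.9000 * 0.95886978 * 0.58736205 - 0.86462924 * 0.40934290 = 0.1530

Answer: Price = 0.1530


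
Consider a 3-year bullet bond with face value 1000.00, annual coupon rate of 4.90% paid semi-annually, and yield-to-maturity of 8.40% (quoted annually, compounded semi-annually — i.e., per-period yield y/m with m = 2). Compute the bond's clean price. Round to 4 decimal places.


Coupon per period c = face * coupon_rate / m = 24.500000
Periods per year m = 2; per-period yield y/m = 0.042000
Number of cashflows N = 6
Cashflows (t years, CF_t, discount factor 1/(1+y/m)^(m*t), PV):
  t = 0.5000: CF_t = 24.500000, DF = 0.959693, PV = 23.512476
  t = 1.0000: CF_t = 24.500000, DF = 0.921010, PV = 22.564756
  t = 1.5000: CF_t = 24.500000, DF = 0.883887, PV = 21.655236
  t = 2.0000: CF_t = 24.500000, DF = 0.848260, PV = 20.782377
  t = 2.5000: CF_t = 24.500000, DF = 0.814069, PV = 19.944699
  t = 3.0000: CF_t = 1024.500000, DF = 0.781257, PV = 800.397363
Price P = sum_t PV_t = 908.856907

Answer: Price = 908.8569


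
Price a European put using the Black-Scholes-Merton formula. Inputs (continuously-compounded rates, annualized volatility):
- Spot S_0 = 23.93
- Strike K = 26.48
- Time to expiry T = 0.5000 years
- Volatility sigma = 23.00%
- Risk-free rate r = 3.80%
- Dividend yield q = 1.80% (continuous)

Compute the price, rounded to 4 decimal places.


Answer: Price = 2.9898

Derivation:
d1 = (ln(S/K) + (r - q + 0.5*sigma^2) * T) / (sigma * sqrt(T)) = -0.47979857
d2 = d1 - sigma * sqrt(T) = -0.64243313
exp(-rT) = 0.98117936; exp(-qT) = 0.99104038
P = K * exp(-rT) * N(-d2) - S_0 * exp(-qT) * N(-d1)
N(-d1) = 0.68431469; N(-d2) = 0.73970400
P = 26.4800 * 0.98117936 * 0.73970400 - 23.9300 * 0.99104038 * 0.68431469 = 2.9898


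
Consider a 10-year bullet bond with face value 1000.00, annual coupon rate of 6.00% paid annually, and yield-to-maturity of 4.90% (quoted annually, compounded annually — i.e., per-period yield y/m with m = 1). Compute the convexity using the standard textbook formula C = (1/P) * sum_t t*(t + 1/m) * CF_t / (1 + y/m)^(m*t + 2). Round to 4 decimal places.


Answer: Convexity = 72.4203

Derivation:
Coupon per period c = face * coupon_rate / m = 60.000000
Periods per year m = 1; per-period yield y/m = 0.049000
Number of cashflows N = 10
Cashflows (t years, CF_t, discount factor 1/(1+y/m)^(m*t), PV):
  t = 1.0000: CF_t = 60.000000, DF = 0.953289, PV = 57.197331
  t = 2.0000: CF_t = 60.000000, DF = 0.908760, PV = 54.525577
  t = 3.0000: CF_t = 60.000000, DF = 0.866310, PV = 51.978625
  t = 4.0000: CF_t = 60.000000, DF = 0.825844, PV = 49.550643
  t = 5.0000: CF_t = 60.000000, DF = 0.787268, PV = 47.236076
  t = 6.0000: CF_t = 60.000000, DF = 0.750494, PV = 45.029624
  t = 7.0000: CF_t = 60.000000, DF = 0.715437, PV = 42.926238
  t = 8.0000: CF_t = 60.000000, DF = 0.682018, PV = 40.921104
  t = 9.0000: CF_t = 60.000000, DF = 0.650161, PV = 39.009632
  t = 10.0000: CF_t = 1060.000000, DF = 0.619791, PV = 656.978237
Price P = sum_t PV_t = 1085.353088
Convexity numerator sum_t t*(t + 1/m) * CF_t / (1+y/m)^(m*t + 2):
  t = 1.0000: term = 103.957250
  t = 2.0000: term = 297.303860
  t = 3.0000: term = 566.832908
  t = 4.0000: term = 900.592481
  t = 5.0000: term = 1287.787152
  t = 6.0000: term = 1718.686380
  t = 7.0000: term = 2184.539408
  t = 8.0000: term = 2677.496211
  t = 9.0000: term = 3190.534093
  t = 10.0000: term = 65673.882574
Convexity = (1/P) * sum = 78601.612316 / 1085.353088 = 72.420315


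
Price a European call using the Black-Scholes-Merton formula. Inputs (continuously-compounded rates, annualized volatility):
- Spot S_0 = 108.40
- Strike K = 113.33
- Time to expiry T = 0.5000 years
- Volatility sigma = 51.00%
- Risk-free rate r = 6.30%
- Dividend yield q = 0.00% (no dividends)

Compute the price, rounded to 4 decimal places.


d1 = (ln(S/K) + (r - q + 0.5*sigma^2) * T) / (sigma * sqrt(T)) = 0.14433068
d2 = d1 - sigma * sqrt(T) = -0.21629378
exp(-rT) = 0.96899096; exp(-qT) = 1.00000000
C = S_0 * exp(-qT) * N(d1) - K * exp(-rT) * N(d2)
N(d1) = 0.55738032; N(d2) = 0.41437938
C = 108.4000 * 1.00000000 * 0.55738032 - 113.3300 * 0.96899096 * 0.41437938 = 14.9146

Answer: Price = 14.9146


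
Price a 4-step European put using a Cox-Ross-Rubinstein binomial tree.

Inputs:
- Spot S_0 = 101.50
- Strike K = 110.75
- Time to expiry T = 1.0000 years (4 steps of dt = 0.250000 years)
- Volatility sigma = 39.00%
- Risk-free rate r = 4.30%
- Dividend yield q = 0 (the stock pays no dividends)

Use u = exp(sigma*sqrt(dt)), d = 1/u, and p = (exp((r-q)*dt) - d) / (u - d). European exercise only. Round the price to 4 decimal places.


dt = T/N = 0.250000
u = exp(sigma*sqrt(dt)) = 1.215311; d = 1/u = 0.822835
p = (exp((r-q)*dt) - d) / (u - d) = 0.478942
Discount per step: exp(-r*dt) = 0.989308
Stock lattice S(k, i) with i counting down-moves:
  k=0: S(0,0) = 101.5000
  k=1: S(1,0) = 123.3541; S(1,1) = 83.5177
  k=2: S(2,0) = 149.9136; S(2,1) = 101.5000; S(2,2) = 68.7213
  k=3: S(3,0) = 182.1916; S(3,1) = 123.3541; S(3,2) = 83.5177; S(3,3) = 56.5462
  k=4: S(4,0) = 221.4194; S(4,1) = 149.9136; S(4,2) = 101.5000; S(4,3) = 68.7213; S(4,4) = 46.5282
Terminal payoffs V(N, i) = max(K - S_T, 0):
  V(4,0) = 0.000000; V(4,1) = 0.000000; V(4,2) = 9.250000; V(4,3) = 42.028727; V(4,4) = 64.221790
Backward induction: V(k, i) = exp(-r*dt) * [p * V(k+1, i) + (1-p) * V(k+1, i+1)].
  V(3,0) = exp(-r*dt) * [p*0.000000 + (1-p)*0.000000] = 0.000000
  V(3,1) = exp(-r*dt) * [p*0.000000 + (1-p)*9.250000] = 4.768253
  V(3,2) = exp(-r*dt) * [p*9.250000 + (1-p)*42.028727] = 26.048096
  V(3,3) = exp(-r*dt) * [p*42.028727 + (1-p)*64.221790] = 53.019569
  V(2,0) = exp(-r*dt) * [p*0.000000 + (1-p)*4.768253] = 2.457971
  V(2,1) = exp(-r*dt) * [p*4.768253 + (1-p)*26.048096] = 15.686747
  V(2,2) = exp(-r*dt) * [p*26.048096 + (1-p)*53.019569] = 39.673017
  V(1,0) = exp(-r*dt) * [p*2.457971 + (1-p)*15.686747] = 9.250949
  V(1,1) = exp(-r*dt) * [p*15.686747 + (1-p)*39.673017] = 27.883623
  V(0,0) = exp(-r*dt) * [p*9.250949 + (1-p)*27.883623] = 18.756931

Answer: Price = V(0,0) = 18.7569


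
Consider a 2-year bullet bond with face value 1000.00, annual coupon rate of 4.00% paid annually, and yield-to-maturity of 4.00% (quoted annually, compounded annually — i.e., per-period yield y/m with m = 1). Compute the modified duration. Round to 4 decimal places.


Coupon per period c = face * coupon_rate / m = 40.000000
Periods per year m = 1; per-period yield y/m = 0.040000
Number of cashflows N = 2
Cashflows (t years, CF_t, discount factor 1/(1+y/m)^(m*t), PV):
  t = 1.0000: CF_t = 40.000000, DF = 0.961538, PV = 38.461538
  t = 2.0000: CF_t = 1040.000000, DF = 0.924556, PV = 961.538462
Price P = sum_t PV_t = 1000.000000
First compute Macaulay numerator sum_t t * PV_t:
  t * PV_t at t = 1.0000: 38.461538
  t * PV_t at t = 2.0000: 1923.076923
Macaulay duration D = 1961.538462 / 1000.000000 = 1.961538
Modified duration = D / (1 + y/m) = 1.961538 / (1 + 0.040000) = 1.886095

Answer: Modified duration = 1.8861


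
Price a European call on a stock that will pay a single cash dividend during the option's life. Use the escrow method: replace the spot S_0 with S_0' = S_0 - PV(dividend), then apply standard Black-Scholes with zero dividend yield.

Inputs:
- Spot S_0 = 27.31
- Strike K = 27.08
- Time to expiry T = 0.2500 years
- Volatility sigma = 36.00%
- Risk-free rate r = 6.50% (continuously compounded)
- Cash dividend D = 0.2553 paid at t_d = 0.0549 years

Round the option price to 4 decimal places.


Answer: Price = 2.1385

Derivation:
PV(D) = D * exp(-r * t_d) = 0.2553 * 0.99643786 = 0.25439059
S_0' = S_0 - PV(D) = 27.3100 - 0.25439059 = 27.05560941
d1 = (ln(S_0'/K) + (r + sigma^2/2)*T) / (sigma*sqrt(T)) = 0.17527171
d2 = d1 - sigma*sqrt(T) = -0.00472829
exp(-rT) = 0.98388132
N(d1) = 0.56956693; N(d2) = 0.49811369
C = S_0' * N(d1) - K * exp(-rT) * N(d2) = 27.05560941 * 0.56956693 - 27.0800 * 0.98388132 * 0.49811369 = 2.1385


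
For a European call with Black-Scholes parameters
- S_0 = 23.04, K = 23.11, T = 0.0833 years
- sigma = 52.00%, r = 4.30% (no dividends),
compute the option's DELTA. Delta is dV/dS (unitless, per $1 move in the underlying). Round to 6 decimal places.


d1 = 0.0786939587; d2 = -0.0713870861
phi(d1) = 0.3977089181; exp(-qT) = 1.0000000000; exp(-rT) = 0.9964245074
N(d1) = 0.5313619746
Delta = exp(-qT) * N(d1) = 1.0000000000 * 0.5313619746 = 0.531362

Answer: Delta = 0.531362


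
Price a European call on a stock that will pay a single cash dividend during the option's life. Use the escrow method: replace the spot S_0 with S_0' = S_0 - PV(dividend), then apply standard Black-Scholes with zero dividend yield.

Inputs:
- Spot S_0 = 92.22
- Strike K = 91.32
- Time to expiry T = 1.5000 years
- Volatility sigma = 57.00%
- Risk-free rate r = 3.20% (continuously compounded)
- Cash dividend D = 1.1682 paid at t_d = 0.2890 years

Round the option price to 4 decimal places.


Answer: Price = 26.3666

Derivation:
PV(D) = D * exp(-r * t_d) = 1.1682 * 0.99079463 = 1.15744629
S_0' = S_0 - PV(D) = 92.2200 - 1.15744629 = 91.06255371
d1 = (ln(S_0'/K) + (r + sigma^2/2)*T) / (sigma*sqrt(T)) = 0.41376588
d2 = d1 - sigma*sqrt(T) = -0.28433870
exp(-rT) = 0.95313379
N(d1) = 0.66047721; N(d2) = 0.38807542
C = S_0' * N(d1) - K * exp(-rT) * N(d2) = 91.06255371 * 0.66047721 - 91.3200 * 0.95313379 * 0.38807542 = 26.3666


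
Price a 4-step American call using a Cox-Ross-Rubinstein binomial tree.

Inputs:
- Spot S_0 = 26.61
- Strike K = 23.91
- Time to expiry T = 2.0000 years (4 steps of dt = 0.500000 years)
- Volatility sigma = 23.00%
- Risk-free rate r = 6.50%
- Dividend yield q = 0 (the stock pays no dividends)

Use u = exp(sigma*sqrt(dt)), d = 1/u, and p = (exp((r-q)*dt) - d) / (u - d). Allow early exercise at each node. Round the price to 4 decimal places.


dt = T/N = 0.500000
u = exp(sigma*sqrt(dt)) = 1.176607; d = 1/u = 0.849902
p = (exp((r-q)*dt) - d) / (u - d) = 0.560543
Discount per step: exp(-r*dt) = 0.968022
Stock lattice S(k, i) with i counting down-moves:
  k=0: S(0,0) = 26.6100
  k=1: S(1,0) = 31.3095; S(1,1) = 22.6159
  k=2: S(2,0) = 36.8390; S(2,1) = 26.6100; S(2,2) = 19.2213
  k=3: S(3,0) = 43.3450; S(3,1) = 31.3095; S(3,2) = 22.6159; S(3,3) = 16.3362
  k=4: S(4,0) = 51.0000; S(4,1) = 36.8390; S(4,2) = 26.6100; S(4,3) = 19.2213; S(4,4) = 13.8842
Terminal payoffs V(N, i) = max(S_T - K, 0):
  V(4,0) = 27.089984; V(4,1) = 12.928968; V(4,2) = 2.700000; V(4,3) = 0.000000; V(4,4) = 0.000000
Backward induction: V(k, i) = exp(-r*dt) * [p * V(k+1, i) + (1-p) * V(k+1, i+1)]; then take max(V_cont, immediate exercise) for American.
  V(3,0) = exp(-r*dt) * [p*27.089984 + (1-p)*12.928968] = 20.199558; exercise = 19.434974; V(3,0) = max -> 20.199558
  V(3,1) = exp(-r*dt) * [p*12.928968 + (1-p)*2.700000] = 8.164086; exercise = 7.399502; V(3,1) = max -> 8.164086
  V(3,2) = exp(-r*dt) * [p*2.700000 + (1-p)*0.000000] = 1.465069; exercise = 0.000000; V(3,2) = max -> 1.465069
  V(3,3) = exp(-r*dt) * [p*0.000000 + (1-p)*0.000000] = 0.000000; exercise = 0.000000; V(3,3) = max -> 0.000000
  V(2,0) = exp(-r*dt) * [p*20.199558 + (1-p)*8.164086] = 14.433685; exercise = 12.928968; V(2,0) = max -> 14.433685
  V(2,1) = exp(-r*dt) * [p*8.164086 + (1-p)*1.465069] = 5.053229; exercise = 2.700000; V(2,1) = max -> 5.053229
  V(2,2) = exp(-r*dt) * [p*1.465069 + (1-p)*0.000000] = 0.794973; exercise = 0.000000; V(2,2) = max -> 0.794973
  V(1,0) = exp(-r*dt) * [p*14.433685 + (1-p)*5.053229] = 9.981646; exercise = 7.399502; V(1,0) = max -> 9.981646
  V(1,1) = exp(-r*dt) * [p*5.053229 + (1-p)*0.794973] = 3.080159; exercise = 0.000000; V(1,1) = max -> 3.080159
  V(0,0) = exp(-r*dt) * [p*9.981646 + (1-p)*3.080159] = 6.726536; exercise = 2.700000; V(0,0) = max -> 6.726536

Answer: Price = V(0,0) = 6.7265


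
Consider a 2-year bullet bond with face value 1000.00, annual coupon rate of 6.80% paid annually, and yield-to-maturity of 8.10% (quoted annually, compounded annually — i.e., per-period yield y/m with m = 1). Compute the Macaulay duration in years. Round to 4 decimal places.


Coupon per period c = face * coupon_rate / m = 68.000000
Periods per year m = 1; per-period yield y/m = 0.081000
Number of cashflows N = 2
Cashflows (t years, CF_t, discount factor 1/(1+y/m)^(m*t), PV):
  t = 1.0000: CF_t = 68.000000, DF = 0.925069, PV = 62.904718
  t = 2.0000: CF_t = 1068.000000, DF = 0.855753, PV = 913.944587
Price P = sum_t PV_t = 976.849304
Macaulay numerator sum_t t * PV_t:
  t * PV_t at t = 1.0000: 62.904718
  t * PV_t at t = 2.0000: 1827.889173
Macaulay duration D = (sum_t t * PV_t) / P = 1890.793891 / 976.849304 = 1.935604

Answer: Macaulay duration = 1.9356 years


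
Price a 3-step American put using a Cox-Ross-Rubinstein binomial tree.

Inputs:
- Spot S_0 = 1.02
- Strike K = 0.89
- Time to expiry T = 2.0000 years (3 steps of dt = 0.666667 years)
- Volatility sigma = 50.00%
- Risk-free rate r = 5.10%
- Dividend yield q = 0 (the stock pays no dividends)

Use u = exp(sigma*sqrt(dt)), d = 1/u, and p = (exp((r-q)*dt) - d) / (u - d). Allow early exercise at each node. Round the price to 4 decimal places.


Answer: Price = V(0,0) = 0.1812

Derivation:
dt = T/N = 0.666667
u = exp(sigma*sqrt(dt)) = 1.504181; d = 1/u = 0.664814
p = (exp((r-q)*dt) - d) / (u - d) = 0.440535
Discount per step: exp(-r*dt) = 0.966572
Stock lattice S(k, i) with i counting down-moves:
  k=0: S(0,0) = 1.0200
  k=1: S(1,0) = 1.5343; S(1,1) = 0.6781
  k=2: S(2,0) = 2.3078; S(2,1) = 1.0200; S(2,2) = 0.4508
  k=3: S(3,0) = 3.4714; S(3,1) = 1.5343; S(3,2) = 0.6781; S(3,3) = 0.2997
Terminal payoffs V(N, i) = max(K - S_T, 0):
  V(3,0) = 0.000000; V(3,1) = 0.000000; V(3,2) = 0.211890; V(3,3) = 0.590291
Backward induction: V(k, i) = exp(-r*dt) * [p * V(k+1, i) + (1-p) * V(k+1, i+1)]; then take max(V_cont, immediate exercise) for American.
  V(2,0) = exp(-r*dt) * [p*0.000000 + (1-p)*0.000000] = 0.000000; exercise = 0.000000; V(2,0) = max -> 0.000000
  V(2,1) = exp(-r*dt) * [p*0.000000 + (1-p)*0.211890] = 0.114582; exercise = 0.000000; V(2,1) = max -> 0.114582
  V(2,2) = exp(-r*dt) * [p*0.211890 + (1-p)*0.590291] = 0.409432; exercise = 0.439183; V(2,2) = max -> 0.439183
  V(1,0) = exp(-r*dt) * [p*0.000000 + (1-p)*0.114582] = 0.061962; exercise = 0.000000; V(1,0) = max -> 0.061962
  V(1,1) = exp(-r*dt) * [p*0.114582 + (1-p)*0.439183] = 0.286284; exercise = 0.211890; V(1,1) = max -> 0.286284
  V(0,0) = exp(-r*dt) * [p*0.061962 + (1-p)*0.286284] = 0.181195; exercise = 0.000000; V(0,0) = max -> 0.181195


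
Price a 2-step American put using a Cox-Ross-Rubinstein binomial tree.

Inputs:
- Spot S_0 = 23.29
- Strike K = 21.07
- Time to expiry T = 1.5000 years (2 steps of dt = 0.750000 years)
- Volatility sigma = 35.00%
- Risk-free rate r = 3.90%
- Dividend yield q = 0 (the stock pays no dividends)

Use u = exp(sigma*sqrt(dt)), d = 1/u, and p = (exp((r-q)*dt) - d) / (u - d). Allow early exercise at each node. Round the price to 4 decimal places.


Answer: Price = V(0,0) = 2.1917

Derivation:
dt = T/N = 0.750000
u = exp(sigma*sqrt(dt)) = 1.354062; d = 1/u = 0.738519
p = (exp((r-q)*dt) - d) / (u - d) = 0.473018
Discount per step: exp(-r*dt) = 0.971174
Stock lattice S(k, i) with i counting down-moves:
  k=0: S(0,0) = 23.2900
  k=1: S(1,0) = 31.5361; S(1,1) = 17.2001
  k=2: S(2,0) = 42.7018; S(2,1) = 23.2900; S(2,2) = 12.7026
Terminal payoffs V(N, i) = max(K - S_T, 0):
  V(2,0) = 0.000000; V(2,1) = 0.000000; V(2,2) = 8.367405
Backward induction: V(k, i) = exp(-r*dt) * [p * V(k+1, i) + (1-p) * V(k+1, i+1)]; then take max(V_cont, immediate exercise) for American.
  V(1,0) = exp(-r*dt) * [p*0.000000 + (1-p)*0.000000] = 0.000000; exercise = 0.000000; V(1,0) = max -> 0.000000
  V(1,1) = exp(-r*dt) * [p*0.000000 + (1-p)*8.367405] = 4.282359; exercise = 3.869900; V(1,1) = max -> 4.282359
  V(0,0) = exp(-r*dt) * [p*0.000000 + (1-p)*4.282359] = 2.191671; exercise = 0.000000; V(0,0) = max -> 2.191671


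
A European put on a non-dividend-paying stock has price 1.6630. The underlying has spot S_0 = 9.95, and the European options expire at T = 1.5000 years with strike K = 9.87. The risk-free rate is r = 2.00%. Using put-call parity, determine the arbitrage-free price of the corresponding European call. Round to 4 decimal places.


Answer: Call price = 2.0347

Derivation:
Put-call parity: C - P = S_0 * exp(-qT) - K * exp(-rT).
S_0 * exp(-qT) = 9.9500 * 1.00000000 = 9.95000000
K * exp(-rT) = 9.8700 * 0.97044553 = 9.57829742
C = P + S*exp(-qT) - K*exp(-rT)
C = 1.6630 + 9.95000000 - 9.57829742 = 2.0347


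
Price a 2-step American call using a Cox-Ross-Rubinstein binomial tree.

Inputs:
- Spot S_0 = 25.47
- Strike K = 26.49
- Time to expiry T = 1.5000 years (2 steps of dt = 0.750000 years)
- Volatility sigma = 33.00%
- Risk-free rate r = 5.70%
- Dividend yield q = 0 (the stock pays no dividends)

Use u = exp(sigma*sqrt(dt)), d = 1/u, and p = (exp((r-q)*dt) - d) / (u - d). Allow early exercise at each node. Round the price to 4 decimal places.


Answer: Price = V(0,0) = 4.3491

Derivation:
dt = T/N = 0.750000
u = exp(sigma*sqrt(dt)) = 1.330811; d = 1/u = 0.751422
p = (exp((r-q)*dt) - d) / (u - d) = 0.504420
Discount per step: exp(-r*dt) = 0.958151
Stock lattice S(k, i) with i counting down-moves:
  k=0: S(0,0) = 25.4700
  k=1: S(1,0) = 33.8958; S(1,1) = 19.1387
  k=2: S(2,0) = 45.1088; S(2,1) = 25.4700; S(2,2) = 14.3812
Terminal payoffs V(N, i) = max(S_T - K, 0):
  V(2,0) = 18.618832; V(2,1) = 0.000000; V(2,2) = 0.000000
Backward induction: V(k, i) = exp(-r*dt) * [p * V(k+1, i) + (1-p) * V(k+1, i+1)]; then take max(V_cont, immediate exercise) for American.
  V(1,0) = exp(-r*dt) * [p*18.618832 + (1-p)*0.000000] = 8.998671; exercise = 7.405751; V(1,0) = max -> 8.998671
  V(1,1) = exp(-r*dt) * [p*0.000000 + (1-p)*0.000000] = 0.000000; exercise = 0.000000; V(1,1) = max -> 0.000000
  V(0,0) = exp(-r*dt) * [p*8.998671 + (1-p)*0.000000] = 4.349150; exercise = 0.000000; V(0,0) = max -> 4.349150


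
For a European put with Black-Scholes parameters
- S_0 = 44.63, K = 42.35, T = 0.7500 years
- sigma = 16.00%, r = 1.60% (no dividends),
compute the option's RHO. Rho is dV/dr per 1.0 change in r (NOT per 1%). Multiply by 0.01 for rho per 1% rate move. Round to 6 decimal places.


Answer: Rho = -10.863183

Derivation:
d1 = 0.5343222123; d2 = 0.3957581477
phi(d1) = 0.3458712626; exp(-qT) = 1.0000000000; exp(-rT) = 0.9880717129
N(-d2) = 0.3461417273
Rho = -K*T*exp(-rT)*N(-d2) = -42.3500 * 0.7500 * 0.9880717129 * 0.3461417273 = -10.863183


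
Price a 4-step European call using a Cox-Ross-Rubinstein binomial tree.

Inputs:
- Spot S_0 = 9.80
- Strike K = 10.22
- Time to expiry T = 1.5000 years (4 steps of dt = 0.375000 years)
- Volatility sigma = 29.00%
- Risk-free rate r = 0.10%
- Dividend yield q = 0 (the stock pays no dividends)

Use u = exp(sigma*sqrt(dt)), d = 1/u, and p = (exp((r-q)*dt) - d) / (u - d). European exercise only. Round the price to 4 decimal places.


dt = T/N = 0.375000
u = exp(sigma*sqrt(dt)) = 1.194333; d = 1/u = 0.837287
p = (exp((r-q)*dt) - d) / (u - d) = 0.456770
Discount per step: exp(-r*dt) = 0.999625
Stock lattice S(k, i) with i counting down-moves:
  k=0: S(0,0) = 9.8000
  k=1: S(1,0) = 11.7045; S(1,1) = 8.2054
  k=2: S(2,0) = 13.9790; S(2,1) = 9.8000; S(2,2) = 6.8703
  k=3: S(3,0) = 16.6956; S(3,1) = 11.7045; S(3,2) = 8.2054; S(3,3) = 5.7524
  k=4: S(4,0) = 19.9401; S(4,1) = 13.9790; S(4,2) = 9.8000; S(4,3) = 6.8703; S(4,4) = 4.8164
Terminal payoffs V(N, i) = max(S_T - K, 0):
  V(4,0) = 9.720133; V(4,1) = 3.759031; V(4,2) = 0.000000; V(4,3) = 0.000000; V(4,4) = 0.000000
Backward induction: V(k, i) = exp(-r*dt) * [p * V(k+1, i) + (1-p) * V(k+1, i+1)].
  V(3,0) = exp(-r*dt) * [p*9.720133 + (1-p)*3.759031] = 6.479452
  V(3,1) = exp(-r*dt) * [p*3.759031 + (1-p)*0.000000] = 1.716368
  V(3,2) = exp(-r*dt) * [p*0.000000 + (1-p)*0.000000] = 0.000000
  V(3,3) = exp(-r*dt) * [p*0.000000 + (1-p)*0.000000] = 0.000000
  V(2,0) = exp(-r*dt) * [p*6.479452 + (1-p)*1.716368] = 3.890541
  V(2,1) = exp(-r*dt) * [p*1.716368 + (1-p)*0.000000] = 0.783691
  V(2,2) = exp(-r*dt) * [p*0.000000 + (1-p)*0.000000] = 0.000000
  V(1,0) = exp(-r*dt) * [p*3.890541 + (1-p)*0.783691] = 2.201981
  V(1,1) = exp(-r*dt) * [p*0.783691 + (1-p)*0.000000] = 0.357832
  V(0,0) = exp(-r*dt) * [p*2.201981 + (1-p)*0.357832] = 1.199734

Answer: Price = V(0,0) = 1.1997


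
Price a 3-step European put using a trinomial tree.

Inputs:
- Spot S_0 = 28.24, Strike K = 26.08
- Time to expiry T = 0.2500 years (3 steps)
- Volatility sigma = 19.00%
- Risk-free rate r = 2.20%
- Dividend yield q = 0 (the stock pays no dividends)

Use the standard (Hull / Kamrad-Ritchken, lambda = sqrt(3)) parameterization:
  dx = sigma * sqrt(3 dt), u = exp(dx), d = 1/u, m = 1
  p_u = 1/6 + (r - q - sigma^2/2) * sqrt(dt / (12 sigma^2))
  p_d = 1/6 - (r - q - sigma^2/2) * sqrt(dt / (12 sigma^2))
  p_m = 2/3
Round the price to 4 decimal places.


Answer: Price = V(0,0) = 0.2619

Derivation:
dt = T/N = 0.083333; dx = sigma*sqrt(3*dt) = 0.095000
u = exp(dx) = 1.099659; d = 1/u = 0.909373
p_u = 0.168399, p_m = 0.666667, p_d = 0.164934
Discount per step: exp(-r*dt) = 0.998168
Stock lattice S(k, j) with j the centered position index:
  k=0: S(0,+0) = 28.2400
  k=1: S(1,-1) = 25.6807; S(1,+0) = 28.2400; S(1,+1) = 31.0544
  k=2: S(2,-2) = 23.3533; S(2,-1) = 25.6807; S(2,+0) = 28.2400; S(2,+1) = 31.0544; S(2,+2) = 34.1492
  k=3: S(3,-3) = 21.2369; S(3,-2) = 23.3533; S(3,-1) = 25.6807; S(3,+0) = 28.2400; S(3,+1) = 31.0544; S(3,+2) = 34.1492; S(3,+3) = 37.5525
Terminal payoffs V(N, j) = max(K - S_T, 0):
  V(3,-3) = 4.843117; V(3,-2) = 2.726674; V(3,-1) = 0.399308; V(3,+0) = 0.000000; V(3,+1) = 0.000000; V(3,+2) = 0.000000; V(3,+3) = 0.000000
Backward induction: V(k, j) = exp(-r*dt) * [p_u * V(k+1, j+1) + p_m * V(k+1, j) + p_d * V(k+1, j-1)]
  V(2,-2) = exp(-r*dt) * [p_u*0.399308 + p_m*2.726674 + p_d*4.843117] = 2.678906
  V(2,-1) = exp(-r*dt) * [p_u*0.000000 + p_m*0.399308 + p_d*2.726674] = 0.714616
  V(2,+0) = exp(-r*dt) * [p_u*0.000000 + p_m*0.000000 + p_d*0.399308] = 0.065739
  V(2,+1) = exp(-r*dt) * [p_u*0.000000 + p_m*0.000000 + p_d*0.000000] = 0.000000
  V(2,+2) = exp(-r*dt) * [p_u*0.000000 + p_m*0.000000 + p_d*0.000000] = 0.000000
  V(1,-1) = exp(-r*dt) * [p_u*0.065739 + p_m*0.714616 + p_d*2.678906] = 0.927622
  V(1,+0) = exp(-r*dt) * [p_u*0.000000 + p_m*0.065739 + p_d*0.714616] = 0.161394
  V(1,+1) = exp(-r*dt) * [p_u*0.000000 + p_m*0.000000 + p_d*0.065739] = 0.010823
  V(0,+0) = exp(-r*dt) * [p_u*0.010823 + p_m*0.161394 + p_d*0.927622] = 0.261935


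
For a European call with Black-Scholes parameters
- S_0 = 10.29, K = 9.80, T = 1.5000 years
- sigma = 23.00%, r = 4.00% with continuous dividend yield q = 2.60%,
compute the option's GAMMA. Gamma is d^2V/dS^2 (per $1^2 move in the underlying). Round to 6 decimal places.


Answer: Gamma = 0.122742

Derivation:
d1 = 0.3885997055; d2 = 0.1069083851
phi(d1) = 0.3699292903; exp(-qT) = 0.9617507091; exp(-rT) = 0.9417645336
Gamma = exp(-qT) * phi(d1) / (S * sigma * sqrt(T)) = 0.9617507091 * 0.3699292903 / (10.2900 * 0.2300 * 1.2247448714) = 0.122742


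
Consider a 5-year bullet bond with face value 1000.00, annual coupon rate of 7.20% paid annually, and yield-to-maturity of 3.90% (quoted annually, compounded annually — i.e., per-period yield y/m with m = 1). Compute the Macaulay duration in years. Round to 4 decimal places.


Coupon per period c = face * coupon_rate / m = 72.000000
Periods per year m = 1; per-period yield y/m = 0.039000
Number of cashflows N = 5
Cashflows (t years, CF_t, discount factor 1/(1+y/m)^(m*t), PV):
  t = 1.0000: CF_t = 72.000000, DF = 0.962464, PV = 69.297401
  t = 2.0000: CF_t = 72.000000, DF = 0.926337, PV = 66.696248
  t = 3.0000: CF_t = 72.000000, DF = 0.891566, PV = 64.192731
  t = 4.0000: CF_t = 72.000000, DF = 0.858100, PV = 61.783187
  t = 5.0000: CF_t = 1072.000000, DF = 0.825890, PV = 885.354191
Price P = sum_t PV_t = 1147.323758
Macaulay numerator sum_t t * PV_t:
  t * PV_t at t = 1.0000: 69.297401
  t * PV_t at t = 2.0000: 133.392495
  t * PV_t at t = 3.0000: 192.578194
  t * PV_t at t = 4.0000: 247.132748
  t * PV_t at t = 5.0000: 4426.770956
Macaulay duration D = (sum_t t * PV_t) / P = 5069.171794 / 1147.323758 = 4.418257

Answer: Macaulay duration = 4.4183 years


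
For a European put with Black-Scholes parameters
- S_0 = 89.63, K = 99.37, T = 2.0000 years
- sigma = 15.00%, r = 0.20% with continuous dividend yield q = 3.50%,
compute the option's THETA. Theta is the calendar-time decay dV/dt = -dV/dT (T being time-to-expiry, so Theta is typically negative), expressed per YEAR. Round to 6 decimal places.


Answer: Theta = -3.439870

Derivation:
d1 = -0.6913626804; d2 = -0.9034947148
phi(d1) = 0.3141358601; exp(-qT) = 0.9323938199; exp(-rT) = 0.9960079893
Theta = -S*exp(-qT)*phi(d1)*sigma/(2*sqrt(T)) + r*K*exp(-rT)*N(-d2) - q*S*exp(-qT)*N(-d1)
N(-d1) = 0.7553311747; N(-d2) = 0.8168683040; sqrt(T) = 1.4142135624
Term 1 = -89.6300 * 0.9323938199 * 0.3141358601 * 0.1500 / (2 * 1.4142135624) = -1.3922478768
Term 2 = 0.0020 * 99.3700 * 0.9960079893 * 0.8168683040 = 0.1616963261
Term 3 = -0.0350 * 89.6300 * 0.9323938199 * 0.7553311747 = -2.2093180294
Theta = -1.3922478768 + (0.1616963261) + (-2.2093180294) = -3.439870


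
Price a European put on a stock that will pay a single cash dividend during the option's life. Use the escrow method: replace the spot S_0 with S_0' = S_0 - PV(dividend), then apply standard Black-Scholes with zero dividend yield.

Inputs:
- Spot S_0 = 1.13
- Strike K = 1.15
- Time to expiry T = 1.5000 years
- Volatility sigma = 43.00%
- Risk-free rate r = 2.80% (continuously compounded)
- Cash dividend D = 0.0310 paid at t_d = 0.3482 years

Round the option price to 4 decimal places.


Answer: Price = 0.2304

Derivation:
PV(D) = D * exp(-r * t_d) = 0.0310 * 0.99029777 = 0.03069923
S_0' = S_0 - PV(D) = 1.1300 - 0.03069923 = 1.09930077
d1 = (ln(S_0'/K) + (r + sigma^2/2)*T) / (sigma*sqrt(T)) = 0.25745727
d2 = d1 - sigma*sqrt(T) = -0.26918303
exp(-rT) = 0.95886978
N(-d1) = 0.39841290; N(-d2) = 0.60610558
P = K * exp(-rT) * N(-d2) - S_0' * N(-d1) = 1.1500 * 0.95886978 * 0.60610558 - 1.09930077 * 0.39841290 = 0.2304


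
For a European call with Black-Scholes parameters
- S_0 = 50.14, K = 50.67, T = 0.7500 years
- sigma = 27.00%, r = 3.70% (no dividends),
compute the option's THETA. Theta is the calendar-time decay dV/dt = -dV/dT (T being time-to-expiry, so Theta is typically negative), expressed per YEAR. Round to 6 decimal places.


Answer: Theta = -3.942333

Derivation:
d1 = 0.1906221271; d2 = -0.0432047319
phi(d1) = 0.3917595850; exp(-qT) = 1.0000000000; exp(-rT) = 0.9726314943
Theta = -S*exp(-qT)*phi(d1)*sigma/(2*sqrt(T)) - r*K*exp(-rT)*N(d2) + q*S*exp(-qT)*N(d1)
N(d1) = 0.5755891734; N(d2) = 0.4827691665; sqrt(T) = 0.8660254038
Term 1 = -50.1400 * 1.0000000000 * 0.3917595850 * 0.2700 / (2 * 0.8660254038) = -3.0620134736
Term 2 = -0.0370 * 50.6700 * 0.9726314943 * 0.4827691665 = -0.8803198228
Term 3 = 0 (no dividend yield, q = 0)
Theta = -3.0620134736 + (-0.8803198228) + (0.0000000000) = -3.942333


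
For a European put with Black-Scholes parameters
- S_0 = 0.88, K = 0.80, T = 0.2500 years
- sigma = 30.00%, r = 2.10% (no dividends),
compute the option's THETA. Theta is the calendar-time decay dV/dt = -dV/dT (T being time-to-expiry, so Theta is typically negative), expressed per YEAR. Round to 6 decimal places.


Answer: Theta = -0.075165

Derivation:
d1 = 0.7454011987; d2 = 0.5954011987
phi(d1) = 0.3021746835; exp(-qT) = 1.0000000000; exp(-rT) = 0.9947637572
Theta = -S*exp(-qT)*phi(d1)*sigma/(2*sqrt(T)) + r*K*exp(-rT)*N(-d2) - q*S*exp(-qT)*N(-d1)
N(-d1) = 0.2280146097; N(-d2) = 0.2757876622; sqrt(T) = 0.5000000000
Term 1 = -0.8800 * 1.0000000000 * 0.3021746835 * 0.3000 / (2 * 0.5000000000) = -0.0797741164
Term 2 = 0.0210 * 0.8000 * 0.9947637572 * 0.2757876622 = 0.0046089720
Term 3 = 0 (no dividend yield, q = 0)
Theta = -0.0797741164 + (0.0046089720) + (0.0000000000) = -0.075165


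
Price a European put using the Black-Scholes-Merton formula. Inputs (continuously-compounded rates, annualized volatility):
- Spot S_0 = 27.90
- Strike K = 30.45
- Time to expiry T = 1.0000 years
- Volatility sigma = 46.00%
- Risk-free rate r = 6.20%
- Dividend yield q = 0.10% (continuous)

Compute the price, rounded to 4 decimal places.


Answer: Price = 5.5201

Derivation:
d1 = (ln(S/K) + (r - q + 0.5*sigma^2) * T) / (sigma * sqrt(T)) = 0.17247977
d2 = d1 - sigma * sqrt(T) = -0.28752023
exp(-rT) = 0.93988289; exp(-qT) = 0.99900050
P = K * exp(-rT) * N(-d2) - S_0 * exp(-qT) * N(-d1)
N(-d1) = 0.43153018; N(-d2) = 0.61314299
P = 30.4500 * 0.93988289 * 0.61314299 - 27.9000 * 0.99900050 * 0.43153018 = 5.5201


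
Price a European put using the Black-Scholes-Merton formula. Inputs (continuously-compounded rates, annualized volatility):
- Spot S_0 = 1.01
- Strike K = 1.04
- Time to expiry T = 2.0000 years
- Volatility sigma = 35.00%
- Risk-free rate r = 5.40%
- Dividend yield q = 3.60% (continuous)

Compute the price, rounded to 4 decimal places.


d1 = (ln(S/K) + (r - q + 0.5*sigma^2) * T) / (sigma * sqrt(T)) = 0.26108325
d2 = d1 - sigma * sqrt(T) = -0.23389149
exp(-rT) = 0.89762760; exp(-qT) = 0.93053090
P = K * exp(-rT) * N(-d2) - S_0 * exp(-qT) * N(-d1)
N(-d1) = 0.39701415; N(-d2) = 0.59246539
P = 1.0400 * 0.89762760 * 0.59246539 - 1.0100 * 0.93053090 * 0.39701415 = 0.1800

Answer: Price = 0.1800


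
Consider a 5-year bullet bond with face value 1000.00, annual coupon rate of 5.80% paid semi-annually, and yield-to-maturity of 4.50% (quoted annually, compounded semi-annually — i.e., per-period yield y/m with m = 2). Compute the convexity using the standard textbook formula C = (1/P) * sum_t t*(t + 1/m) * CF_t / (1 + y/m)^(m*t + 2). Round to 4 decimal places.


Coupon per period c = face * coupon_rate / m = 29.000000
Periods per year m = 2; per-period yield y/m = 0.022500
Number of cashflows N = 10
Cashflows (t years, CF_t, discount factor 1/(1+y/m)^(m*t), PV):
  t = 0.5000: CF_t = 29.000000, DF = 0.977995, PV = 28.361858
  t = 1.0000: CF_t = 29.000000, DF = 0.956474, PV = 27.737759
  t = 1.5000: CF_t = 29.000000, DF = 0.935427, PV = 27.127392
  t = 2.0000: CF_t = 29.000000, DF = 0.914843, PV = 26.530457
  t = 2.5000: CF_t = 29.000000, DF = 0.894712, PV = 25.946657
  t = 3.0000: CF_t = 29.000000, DF = 0.875024, PV = 25.375704
  t = 3.5000: CF_t = 29.000000, DF = 0.855769, PV = 24.817314
  t = 4.0000: CF_t = 29.000000, DF = 0.836938, PV = 24.271212
  t = 4.5000: CF_t = 29.000000, DF = 0.818522, PV = 23.737127
  t = 5.0000: CF_t = 1029.000000, DF = 0.800510, PV = 823.724926
Price P = sum_t PV_t = 1057.630406
Convexity numerator sum_t t*(t + 1/m) * CF_t / (1+y/m)^(m*t + 2):
  t = 0.5000: term = 13.563696
  t = 1.0000: term = 39.795686
  t = 1.5000: term = 77.839972
  t = 2.0000: term = 126.878519
  t = 2.5000: term = 186.129857
  t = 3.0000: term = 254.847726
  t = 3.5000: term = 332.319774
  t = 4.0000: term = 417.866289
  t = 4.5000: term = 510.838984
  t = 5.0000: term = 21666.475418
Convexity = (1/P) * sum = 23626.555921 / 1057.630406 = 22.339142

Answer: Convexity = 22.3391


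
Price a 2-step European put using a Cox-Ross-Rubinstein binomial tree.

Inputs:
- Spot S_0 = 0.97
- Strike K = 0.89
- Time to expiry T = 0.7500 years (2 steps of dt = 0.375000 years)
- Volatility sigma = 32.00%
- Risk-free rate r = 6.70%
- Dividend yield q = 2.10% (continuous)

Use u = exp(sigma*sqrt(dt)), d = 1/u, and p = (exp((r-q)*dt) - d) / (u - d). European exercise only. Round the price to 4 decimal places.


dt = T/N = 0.375000
u = exp(sigma*sqrt(dt)) = 1.216477; d = 1/u = 0.822046
p = (exp((r-q)*dt) - d) / (u - d) = 0.495280
Discount per step: exp(-r*dt) = 0.975188
Stock lattice S(k, i) with i counting down-moves:
  k=0: S(0,0) = 0.9700
  k=1: S(1,0) = 1.1800; S(1,1) = 0.7974
  k=2: S(2,0) = 1.4354; S(2,1) = 0.9700; S(2,2) = 0.6555
Terminal payoffs V(N, i) = max(K - S_T, 0):
  V(2,0) = 0.000000; V(2,1) = 0.000000; V(2,2) = 0.234513
Backward induction: V(k, i) = exp(-r*dt) * [p * V(k+1, i) + (1-p) * V(k+1, i+1)].
  V(1,0) = exp(-r*dt) * [p*0.000000 + (1-p)*0.000000] = 0.000000
  V(1,1) = exp(-r*dt) * [p*0.000000 + (1-p)*0.234513] = 0.115427
  V(0,0) = exp(-r*dt) * [p*0.000000 + (1-p)*0.115427] = 0.056813

Answer: Price = V(0,0) = 0.0568


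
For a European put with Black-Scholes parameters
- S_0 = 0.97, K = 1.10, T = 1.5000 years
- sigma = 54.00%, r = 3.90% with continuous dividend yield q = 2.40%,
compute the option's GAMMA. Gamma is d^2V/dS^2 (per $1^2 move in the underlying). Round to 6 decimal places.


Answer: Gamma = 0.590812

Derivation:
d1 = 0.1745346308; d2 = -0.4868275998
phi(d1) = 0.3929119642; exp(-qT) = 0.9646402935; exp(-rT) = 0.9431782404
Gamma = exp(-qT) * phi(d1) / (S * sigma * sqrt(T)) = 0.9646402935 * 0.3929119642 / (0.9700 * 0.5400 * 1.2247448714) = 0.590812


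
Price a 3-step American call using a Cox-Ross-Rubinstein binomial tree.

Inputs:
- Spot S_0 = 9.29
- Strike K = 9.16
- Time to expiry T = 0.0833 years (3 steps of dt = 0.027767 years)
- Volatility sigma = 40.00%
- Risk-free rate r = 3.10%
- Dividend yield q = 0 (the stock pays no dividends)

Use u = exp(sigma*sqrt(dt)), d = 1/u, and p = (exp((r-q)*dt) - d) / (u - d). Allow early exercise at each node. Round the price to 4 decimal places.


Answer: Price = V(0,0) = 0.5384

Derivation:
dt = T/N = 0.027767
u = exp(sigma*sqrt(dt)) = 1.068925; d = 1/u = 0.935519
p = (exp((r-q)*dt) - d) / (u - d) = 0.489798
Discount per step: exp(-r*dt) = 0.999140
Stock lattice S(k, i) with i counting down-moves:
  k=0: S(0,0) = 9.2900
  k=1: S(1,0) = 9.9303; S(1,1) = 8.6910
  k=2: S(2,0) = 10.6148; S(2,1) = 9.2900; S(2,2) = 8.1306
  k=3: S(3,0) = 11.3464; S(3,1) = 9.9303; S(3,2) = 8.6910; S(3,3) = 7.6063
Terminal payoffs V(N, i) = max(S_T - K, 0):
  V(3,0) = 2.186378; V(3,1) = 0.770312; V(3,2) = 0.000000; V(3,3) = 0.000000
Backward induction: V(k, i) = exp(-r*dt) * [p * V(k+1, i) + (1-p) * V(k+1, i+1)]; then take max(V_cont, immediate exercise) for American.
  V(2,0) = exp(-r*dt) * [p*2.186378 + (1-p)*0.770312] = 1.462638; exercise = 1.454757; V(2,0) = max -> 1.462638
  V(2,1) = exp(-r*dt) * [p*0.770312 + (1-p)*0.000000] = 0.376972; exercise = 0.130000; V(2,1) = max -> 0.376972
  V(2,2) = exp(-r*dt) * [p*0.000000 + (1-p)*0.000000] = 0.000000; exercise = 0.000000; V(2,2) = max -> 0.000000
  V(1,0) = exp(-r*dt) * [p*1.462638 + (1-p)*0.376972] = 0.907947; exercise = 0.770312; V(1,0) = max -> 0.907947
  V(1,1) = exp(-r*dt) * [p*0.376972 + (1-p)*0.000000] = 0.184481; exercise = 0.000000; V(1,1) = max -> 0.184481
  V(0,0) = exp(-r*dt) * [p*0.907947 + (1-p)*0.184481] = 0.538370; exercise = 0.130000; V(0,0) = max -> 0.538370


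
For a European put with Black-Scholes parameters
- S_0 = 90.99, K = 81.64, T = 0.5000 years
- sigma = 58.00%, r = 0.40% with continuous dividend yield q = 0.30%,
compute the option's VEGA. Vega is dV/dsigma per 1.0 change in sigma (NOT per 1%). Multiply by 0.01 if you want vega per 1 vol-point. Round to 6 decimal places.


d1 = 0.4706655676; d2 = 0.0605436345
phi(d1) = 0.3571135175; exp(-qT) = 0.9985011244; exp(-rT) = 0.9980019987
Vega = S * exp(-qT) * phi(d1) * sqrt(T) = 90.9900 * 0.9985011244 * 0.3571135175 * 0.7071067812 = 22.942118

Answer: Vega = 22.942118


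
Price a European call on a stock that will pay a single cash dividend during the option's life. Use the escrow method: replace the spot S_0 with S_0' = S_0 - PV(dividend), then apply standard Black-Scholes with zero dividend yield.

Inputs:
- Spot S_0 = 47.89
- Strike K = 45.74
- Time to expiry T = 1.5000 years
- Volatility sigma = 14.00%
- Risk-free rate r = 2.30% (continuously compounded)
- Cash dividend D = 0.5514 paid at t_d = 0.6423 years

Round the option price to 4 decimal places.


PV(D) = D * exp(-r * t_d) = 0.5514 * 0.98533568 = 0.54331410
S_0' = S_0 - PV(D) = 47.8900 - 0.54331410 = 47.34668590
d1 = (ln(S_0'/K) + (r + sigma^2/2)*T) / (sigma*sqrt(T)) = 0.48828617
d2 = d1 - sigma*sqrt(T) = 0.31682189
exp(-rT) = 0.96608834
N(d1) = 0.68732642; N(d2) = 0.62431062
C = S_0' * N(d1) - K * exp(-rT) * N(d2) = 47.34668590 * 0.68732642 - 45.7400 * 0.96608834 * 0.62431062 = 4.9550

Answer: Price = 4.9550
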